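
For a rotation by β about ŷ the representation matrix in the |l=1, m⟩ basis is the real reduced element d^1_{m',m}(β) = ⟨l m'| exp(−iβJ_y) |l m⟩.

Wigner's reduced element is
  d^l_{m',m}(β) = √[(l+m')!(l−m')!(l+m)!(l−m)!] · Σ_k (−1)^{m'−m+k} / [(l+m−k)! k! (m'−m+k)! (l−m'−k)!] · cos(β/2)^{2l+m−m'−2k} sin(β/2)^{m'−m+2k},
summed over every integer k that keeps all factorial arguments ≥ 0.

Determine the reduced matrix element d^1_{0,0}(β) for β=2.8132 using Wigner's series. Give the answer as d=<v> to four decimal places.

d^1_{0,0}(β=2.8132) via Wigner's sum:
With c≡cos(β/2)=0.163460 and s≡sin(β/2)=0.986550, N=[1·1·1·1]^{1/2}=1.000000
k∈{0,1} keeps every argument non-negative
  k=0: (−1)^0·1.0000/(1)·0.1635^2·0.9866^0 = +0.026719
  k=1: (−1)^1·1.0000/(1)·0.1635^0·0.9866^2 = -0.973281
d^1_{0,0}(2.8132) = +0.026719 -0.973281 = -0.946562

d=-0.9466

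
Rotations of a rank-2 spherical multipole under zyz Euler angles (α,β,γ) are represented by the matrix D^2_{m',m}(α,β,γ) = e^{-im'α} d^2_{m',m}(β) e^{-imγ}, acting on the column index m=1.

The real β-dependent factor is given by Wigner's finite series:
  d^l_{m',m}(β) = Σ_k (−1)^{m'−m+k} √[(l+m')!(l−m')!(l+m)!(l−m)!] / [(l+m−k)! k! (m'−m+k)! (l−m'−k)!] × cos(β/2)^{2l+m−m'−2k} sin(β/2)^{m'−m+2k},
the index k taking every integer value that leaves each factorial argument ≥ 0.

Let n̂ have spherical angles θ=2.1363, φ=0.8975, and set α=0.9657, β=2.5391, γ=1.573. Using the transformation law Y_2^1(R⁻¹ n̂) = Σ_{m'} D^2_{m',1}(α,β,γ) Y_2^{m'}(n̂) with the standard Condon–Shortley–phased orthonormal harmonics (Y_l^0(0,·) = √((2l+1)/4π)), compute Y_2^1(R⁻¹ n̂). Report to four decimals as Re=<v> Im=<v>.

Need the full column D^2_{m',1} for m'=−2..2 at α=0.9657, β=2.5391, γ=1.573.
cos(β/2)=0.296711, sin(β/2)=0.954967
d^2_{-2,1}: single k=3 term ⇒ +0.516807;  D = +0.483969+0.181284i
d^2_{-1,1}: k∈[2..3] ⇒ +0.240860 -0.831676 = -0.590816;  D = -0.485173+0.337151i
d^2_{0,1}: k∈[1..2] ⇒ +0.061103 -0.632957 = -0.571854;  D = +0.001260+0.571853i
d^2_{1,1}: k∈[0..1] ⇒ +0.007751 -0.240860 = -0.233109;  D = +0.192012+0.132179i
d^2_{2,1}: single k=0 term ⇒ -0.049891;  D = +0.046643-0.017706i
Y_2^{m'}(θ=2.1363,φ=0.8975) and Σ D·Y over m':
  (+0.4840+0.1813i)·(-0.0612-0.2685i)  (-0.4852+0.3372i)·(-0.2179+0.2732i)  (+0.0013+0.5719i)·(-0.0437+0.0000i)  (+0.1920+0.1322i)·(+0.2179+0.2732i)  (+0.0466-0.0177i)·(-0.0612+0.2685i)
Y_2^1(R⁻¹ n̂) = +0.040233-0.277203i

Re=0.0402 Im=-0.2772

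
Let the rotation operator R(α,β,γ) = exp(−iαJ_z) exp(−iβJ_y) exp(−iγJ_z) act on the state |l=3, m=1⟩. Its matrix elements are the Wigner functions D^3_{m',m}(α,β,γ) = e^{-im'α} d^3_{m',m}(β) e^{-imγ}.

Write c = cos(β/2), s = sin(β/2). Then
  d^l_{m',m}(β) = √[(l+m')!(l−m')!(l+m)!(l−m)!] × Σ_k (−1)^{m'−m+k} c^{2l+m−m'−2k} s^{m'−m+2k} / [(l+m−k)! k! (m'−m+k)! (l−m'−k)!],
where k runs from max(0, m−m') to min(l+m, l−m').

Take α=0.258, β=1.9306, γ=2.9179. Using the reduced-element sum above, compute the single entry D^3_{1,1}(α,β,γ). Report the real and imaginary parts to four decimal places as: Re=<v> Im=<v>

Re=-0.3546 Im=0.0122

First d^3_{1,1}(β=1.9306), then the phase factors e^{-i(1)α} and e^{-i(1)γ}:
c=cos(1.9306/2)=0.569170, s=sin(1.9306/2)=0.822220; N=√[24·2·24·2]=48.000000
Admissible k: 0..2 (factorial args all ≥0)
  k=0: (−1)^0·48.0000/(48)·0.5692^6·0.8222^0 = +0.033998
  k=1: (−1)^1·48.0000/(6)·0.5692^4·0.8222^2 = -0.567590
  k=2: (−1)^2·48.0000/(8)·0.5692^2·0.8222^4 = +0.888356
d^3_{1,1}(1.9306) = +0.033998 -0.567590 +0.888356 = +0.354765
D = (+0.966902-0.255147i)·(+0.354765)·(-0.975085-0.221832i) = -0.354556+0.012169i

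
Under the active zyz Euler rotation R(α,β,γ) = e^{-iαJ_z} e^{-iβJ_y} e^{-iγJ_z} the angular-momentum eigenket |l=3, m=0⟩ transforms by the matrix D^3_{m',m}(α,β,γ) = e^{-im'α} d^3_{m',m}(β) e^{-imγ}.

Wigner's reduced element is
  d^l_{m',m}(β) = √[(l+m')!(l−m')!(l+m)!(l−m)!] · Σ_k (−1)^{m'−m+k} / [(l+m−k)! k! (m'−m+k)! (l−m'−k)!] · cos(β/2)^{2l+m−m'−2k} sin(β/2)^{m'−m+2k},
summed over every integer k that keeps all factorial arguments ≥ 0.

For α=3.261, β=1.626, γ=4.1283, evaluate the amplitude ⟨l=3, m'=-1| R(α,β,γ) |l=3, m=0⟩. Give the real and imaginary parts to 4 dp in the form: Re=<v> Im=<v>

Re=0.4227 Im=0.0507

First d^3_{-1,0}(β=1.626), then the phase factors e^{-i(-1)α} and e^{-i(0)γ}:
c=cos(1.626/2)=0.687322, s=sin(1.626/2)=0.726352; N=√[2·24·6·6]=41.569219
k∈{1,2,3} keeps every argument non-negative
  k=1: (−1)^0·41.5692/(12)·0.6873^5·0.7264^1 = +0.385959
  k=2: (−1)^1·41.5692/(4)·0.6873^3·0.7264^3 = -1.293111
  k=3: (−1)^2·41.5692/(12)·0.6873^1·0.7264^5 = +0.481380
d^3_{-1,0}(1.626) = +0.385959 -1.293111 +0.481380 = -0.425772
Attach z-rotation phases: D = e^{-i(-1)(3.261)}·(-0.425772)·e^{-i(0)(4.1283)} = +0.422740+0.050720i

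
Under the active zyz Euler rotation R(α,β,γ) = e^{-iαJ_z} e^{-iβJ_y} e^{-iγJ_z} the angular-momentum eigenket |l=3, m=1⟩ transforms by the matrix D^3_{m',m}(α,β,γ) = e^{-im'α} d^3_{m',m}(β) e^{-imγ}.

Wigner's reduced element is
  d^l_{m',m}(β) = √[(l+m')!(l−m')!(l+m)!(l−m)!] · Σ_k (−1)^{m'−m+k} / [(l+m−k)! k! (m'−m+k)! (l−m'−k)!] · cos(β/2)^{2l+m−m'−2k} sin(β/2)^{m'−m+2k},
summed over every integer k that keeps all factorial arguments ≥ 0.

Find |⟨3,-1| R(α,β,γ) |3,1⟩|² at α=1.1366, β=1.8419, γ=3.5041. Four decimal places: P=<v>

P=0.1701

Split into d^3_{-1,1}(β=1.8419) × two z-phases.
Half-angle: c=0.605064, s=0.796177. N=√(2·24·24·2)=48.000000
k∈{2,3,4} keeps every argument non-negative
  k=2: (−1)^0·48.0000/(8)·0.6051^4·0.7962^2 = +0.509772
  k=3: (−1)^1·48.0000/(6)·0.6051^2·0.7962^4 = -1.176876
  k=4: (−1)^2·48.0000/(48)·0.6051^0·0.7962^6 = +0.254716
d^3_{-1,1}(1.8419) = +0.509772 -1.176876 +0.254716 = -0.412388
|D^3_{-1,1}|² = |d^3_{-1,1}(β)|² = (-0.412388)² = 0.170064 (the z-rotation phases have unit modulus)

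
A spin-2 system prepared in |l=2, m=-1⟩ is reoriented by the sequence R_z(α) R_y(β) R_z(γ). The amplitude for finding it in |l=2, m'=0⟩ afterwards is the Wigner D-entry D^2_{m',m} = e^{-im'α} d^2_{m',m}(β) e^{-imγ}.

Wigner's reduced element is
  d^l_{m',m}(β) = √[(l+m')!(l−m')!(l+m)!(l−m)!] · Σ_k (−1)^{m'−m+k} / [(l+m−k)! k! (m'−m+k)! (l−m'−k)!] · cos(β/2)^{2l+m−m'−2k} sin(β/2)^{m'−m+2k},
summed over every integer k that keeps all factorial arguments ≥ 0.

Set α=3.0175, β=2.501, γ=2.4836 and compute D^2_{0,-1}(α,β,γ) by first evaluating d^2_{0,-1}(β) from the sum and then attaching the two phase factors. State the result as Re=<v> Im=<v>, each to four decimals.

Re=-0.4643 Im=0.3589

First d^2_{0,-1}(β=2.501), then the phase factors e^{-i(0)α} and e^{-i(-1)γ}:
Half-angle: c=0.314848, s=0.949142. N=√(2·2·1·6)=4.898979
k: max(0,(-1)−(0))=0 … min(2+(-1),2−(0))=1
  k=0: (−1)^1·4.8990/(2)·0.3148^3·0.9491^1 = -0.072562
  k=1: (−1)^2·4.8990/(2)·0.3148^1·0.9491^3 = +0.659432
d^2_{0,-1}(2.501) = -0.072562 +0.659432 = +0.586870
Phases: e^{-i·(0)·3.0175}=+1.000000+0.000000i, e^{-i·(-1)·2.4836}=-0.791221+0.611530i ⇒ D=-0.464344+0.358889i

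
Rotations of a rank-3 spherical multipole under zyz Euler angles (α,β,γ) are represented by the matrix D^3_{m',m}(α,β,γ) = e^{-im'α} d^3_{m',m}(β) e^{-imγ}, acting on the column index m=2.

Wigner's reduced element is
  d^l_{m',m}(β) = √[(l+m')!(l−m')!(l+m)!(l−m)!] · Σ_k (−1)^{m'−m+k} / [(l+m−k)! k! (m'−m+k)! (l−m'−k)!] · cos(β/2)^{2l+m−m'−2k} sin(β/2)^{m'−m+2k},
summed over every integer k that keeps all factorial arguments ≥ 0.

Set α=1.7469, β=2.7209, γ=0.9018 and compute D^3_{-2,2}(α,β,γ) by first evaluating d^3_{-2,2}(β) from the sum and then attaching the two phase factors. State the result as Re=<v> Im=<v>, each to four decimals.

Re=0.0805 Im=-0.6706

Split into d^3_{-2,2}(β=2.7209) × two z-phases.
With c≡cos(β/2)=0.208799 and s≡sin(β/2)=0.977959, N=[1·120·120·1]^{1/2}=120.000000
k∈{4,5} keeps every argument non-negative
  k=4: (−1)^0·120.0000/(24)·0.2088^2·0.9780^4 = +0.199392
  k=5: (−1)^1·120.0000/(120)·0.2088^0·0.9780^6 = -0.874829
d^3_{-2,2}(2.7209) = +0.199392 -0.874829 = -0.675437
D = (-0.938614-0.344970i)·(-0.675437)·(-0.230706-0.973023i) = +0.080458-0.670628i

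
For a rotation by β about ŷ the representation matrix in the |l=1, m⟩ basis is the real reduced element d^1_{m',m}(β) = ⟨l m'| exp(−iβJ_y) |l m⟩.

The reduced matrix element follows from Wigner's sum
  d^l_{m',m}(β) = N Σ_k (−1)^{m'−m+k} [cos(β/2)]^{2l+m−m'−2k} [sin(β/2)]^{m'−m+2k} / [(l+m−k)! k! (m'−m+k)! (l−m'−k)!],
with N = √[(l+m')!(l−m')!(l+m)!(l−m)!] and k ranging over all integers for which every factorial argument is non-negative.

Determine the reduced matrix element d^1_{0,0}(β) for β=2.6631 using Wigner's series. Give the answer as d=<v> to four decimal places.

d^1_{0,0}(β=2.6631) via Wigner's sum:
c=cos(2.6631/2)=0.236970, s=sin(2.6631/2)=0.971517; N=√[1·1·1·1]=1.000000
The bounds max(0,m−m')=0 and min(l+m,l−m')=1 give 2 terms
  k=0: (−1)^0·1.0000/(1)·0.2370^2·0.9715^0 = +0.056155
  k=1: (−1)^1·1.0000/(1)·0.2370^0·0.9715^2 = -0.943845
d^1_{0,0}(2.6631) = +0.056155 -0.943845 = -0.887690

d=-0.8877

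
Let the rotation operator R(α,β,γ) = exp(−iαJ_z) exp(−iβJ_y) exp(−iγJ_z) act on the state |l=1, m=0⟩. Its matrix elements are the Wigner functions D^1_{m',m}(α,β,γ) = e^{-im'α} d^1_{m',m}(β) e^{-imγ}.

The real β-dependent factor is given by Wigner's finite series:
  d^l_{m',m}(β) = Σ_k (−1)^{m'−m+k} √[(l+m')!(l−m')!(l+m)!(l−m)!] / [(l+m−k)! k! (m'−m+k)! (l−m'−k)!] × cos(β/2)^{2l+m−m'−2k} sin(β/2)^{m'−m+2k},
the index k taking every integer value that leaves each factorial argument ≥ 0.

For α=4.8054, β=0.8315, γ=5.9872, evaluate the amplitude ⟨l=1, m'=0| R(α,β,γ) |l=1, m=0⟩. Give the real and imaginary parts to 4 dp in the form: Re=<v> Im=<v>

Re=0.6738 Im=0.0000

D^1_{0,0}(4.8054,0.8315,5.9872) = e^{-i·0·4.8054}·d^1_{0,0}(0.8315)·e^{-i·0·5.9872}. Compute d first:
Half-angle: c=0.914814, s=0.403876. N=√(1·1·1·1)=1.000000
k: max(0,(0)−(0))=0 … min(1+(0),1−(0))=1
  k=0: (−1)^0·1.0000/(1)·0.9148^2·0.4039^0 = +0.836884
  k=1: (−1)^1·1.0000/(1)·0.9148^0·0.4039^2 = -0.163116
d^1_{0,0}(0.8315) = +0.836884 -0.163116 = +0.673768
Phases: e^{-i·(0)·4.8054}=+1.000000+0.000000i, e^{-i·(0)·5.9872}=+1.000000+0.000000i ⇒ D=+0.673768+0.000000i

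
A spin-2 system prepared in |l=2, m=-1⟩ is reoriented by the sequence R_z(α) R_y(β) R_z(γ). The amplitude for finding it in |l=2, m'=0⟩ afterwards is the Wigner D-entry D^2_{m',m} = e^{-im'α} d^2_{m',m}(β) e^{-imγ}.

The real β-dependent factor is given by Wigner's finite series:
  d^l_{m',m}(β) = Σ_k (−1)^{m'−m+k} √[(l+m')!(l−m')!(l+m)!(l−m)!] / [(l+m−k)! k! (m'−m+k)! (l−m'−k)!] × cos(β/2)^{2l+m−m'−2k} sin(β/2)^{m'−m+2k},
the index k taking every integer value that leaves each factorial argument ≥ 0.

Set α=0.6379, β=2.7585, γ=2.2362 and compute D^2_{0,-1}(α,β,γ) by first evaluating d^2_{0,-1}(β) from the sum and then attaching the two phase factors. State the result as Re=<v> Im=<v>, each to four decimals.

Re=-0.2621 Im=0.3340

Split into d^2_{0,-1}(β=2.7585) × two z-phases.
With c≡cos(β/2)=0.190377 and s≡sin(β/2)=0.981711, N=[2·2·1·6]^{1/2}=4.898979
k: max(0,(-1)−(0))=0 … min(2+(-1),2−(0))=1
  k=0: (−1)^1·4.8990/(2)·0.1904^3·0.9817^1 = -0.016592
  k=1: (−1)^2·4.8990/(2)·0.1904^1·0.9817^3 = +0.441206
d^2_{0,-1}(2.7585) = -0.016592 +0.441206 = +0.424614
D = (+1.000000+0.000000i)·(+0.424614)·(-0.617377+0.786668i) = -0.262147+0.334030i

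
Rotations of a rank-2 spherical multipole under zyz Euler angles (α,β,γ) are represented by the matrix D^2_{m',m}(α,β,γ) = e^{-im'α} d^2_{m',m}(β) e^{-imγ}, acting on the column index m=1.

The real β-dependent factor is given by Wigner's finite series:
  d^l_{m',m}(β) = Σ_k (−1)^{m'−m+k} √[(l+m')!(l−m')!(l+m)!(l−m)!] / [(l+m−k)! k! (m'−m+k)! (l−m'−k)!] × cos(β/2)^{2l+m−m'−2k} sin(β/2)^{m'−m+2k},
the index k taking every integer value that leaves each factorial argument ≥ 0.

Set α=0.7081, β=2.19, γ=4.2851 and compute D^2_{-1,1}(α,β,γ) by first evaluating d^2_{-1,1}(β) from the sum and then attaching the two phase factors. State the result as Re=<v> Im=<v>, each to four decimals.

Split into d^2_{-1,1}(β=2.19) × two z-phases.
c=cos(2.19/2)=0.458046, s=sin(2.19/2)=0.888928; N=√[1·6·6·1]=6.000000
k: max(0,(1)−(-1))=2 … min(2+(1),2−(-1))=3
  k=2: (−1)^0·6.0000/(2)·0.4580^2·0.8889^2 = +0.497363
  k=3: (−1)^1·6.0000/(6)·0.4580^0·0.8889^4 = -0.624406
d^2_{-1,1}(2.19) = +0.497363 -0.624406 = -0.127042
D = (+0.759599+0.650392i)·(-0.127042)·(-0.414405+0.910093i) = +0.115189-0.053584i

Re=0.1152 Im=-0.0536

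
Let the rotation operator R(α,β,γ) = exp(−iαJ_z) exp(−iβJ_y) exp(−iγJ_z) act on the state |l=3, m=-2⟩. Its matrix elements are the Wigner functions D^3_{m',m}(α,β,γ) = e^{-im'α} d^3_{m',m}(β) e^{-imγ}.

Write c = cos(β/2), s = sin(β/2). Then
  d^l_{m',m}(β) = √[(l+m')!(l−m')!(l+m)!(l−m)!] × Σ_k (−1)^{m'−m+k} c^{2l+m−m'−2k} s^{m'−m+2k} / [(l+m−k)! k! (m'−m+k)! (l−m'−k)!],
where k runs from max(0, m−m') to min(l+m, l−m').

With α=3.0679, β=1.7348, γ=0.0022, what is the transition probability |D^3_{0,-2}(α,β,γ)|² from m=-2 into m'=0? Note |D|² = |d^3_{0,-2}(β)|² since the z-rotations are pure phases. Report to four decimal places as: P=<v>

P=0.0474

Split into d^3_{0,-2}(β=1.7348) × two z-phases.
With c≡cos(β/2)=0.646812 and s≡sin(β/2)=0.762650, N=[6·6·1·120]^{1/2}=65.726707
k∈{0,1} keeps every argument non-negative
  k=0: (−1)^2·65.7267/(12)·0.6468^4·0.7626^2 = +0.557599
  k=1: (−1)^3·65.7267/(12)·0.6468^2·0.7626^4 = -0.775206
d^3_{0,-2}(1.7348) = +0.557599 -0.775206 = -0.217606
|D^3_{0,-2}|² = |d^3_{0,-2}(β)|² = (-0.217606)² = 0.047353 (the z-rotation phases have unit modulus)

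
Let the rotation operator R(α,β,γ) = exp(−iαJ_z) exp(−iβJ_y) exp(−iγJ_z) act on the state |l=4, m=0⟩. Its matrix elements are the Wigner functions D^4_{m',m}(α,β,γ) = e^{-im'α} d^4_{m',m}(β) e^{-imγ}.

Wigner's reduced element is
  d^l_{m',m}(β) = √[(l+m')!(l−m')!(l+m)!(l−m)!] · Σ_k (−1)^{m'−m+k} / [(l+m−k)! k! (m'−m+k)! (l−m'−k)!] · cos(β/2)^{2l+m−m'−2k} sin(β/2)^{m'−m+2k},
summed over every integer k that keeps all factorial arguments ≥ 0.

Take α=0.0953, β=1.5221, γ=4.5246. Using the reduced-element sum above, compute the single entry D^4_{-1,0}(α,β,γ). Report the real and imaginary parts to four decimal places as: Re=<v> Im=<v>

First d^4_{-1,0}(β=1.5221), then the phase factors e^{-i(-1)α} and e^{-i(0)γ}:
With c≡cos(β/2)=0.724112 and s≡sin(β/2)=0.689682, N=[6·120·24·24]^{1/2}=643.987578
Admissible k: 1..4 (factorial args all ≥0)
  k=1: (−1)^0·643.9876/(144)·0.7241^7·0.6897^1 = +0.321962
  k=2: (−1)^1·643.9876/(24)·0.7241^5·0.6897^3 = -1.752438
  k=3: (−1)^2·643.9876/(24)·0.7241^3·0.6897^5 = +1.589750
  k=4: (−1)^3·643.9876/(144)·0.7241^1·0.6897^7 = -0.240361
d^4_{-1,0}(1.5221) = +0.321962 -1.752438 +1.589750 -0.240361 = -0.081086
Phases: e^{-i·(-1)·0.0953}=+0.995462+0.095156i, e^{-i·(0)·4.5246}=+1.000000+0.000000i ⇒ D=-0.080718-0.007716i

Re=-0.0807 Im=-0.0077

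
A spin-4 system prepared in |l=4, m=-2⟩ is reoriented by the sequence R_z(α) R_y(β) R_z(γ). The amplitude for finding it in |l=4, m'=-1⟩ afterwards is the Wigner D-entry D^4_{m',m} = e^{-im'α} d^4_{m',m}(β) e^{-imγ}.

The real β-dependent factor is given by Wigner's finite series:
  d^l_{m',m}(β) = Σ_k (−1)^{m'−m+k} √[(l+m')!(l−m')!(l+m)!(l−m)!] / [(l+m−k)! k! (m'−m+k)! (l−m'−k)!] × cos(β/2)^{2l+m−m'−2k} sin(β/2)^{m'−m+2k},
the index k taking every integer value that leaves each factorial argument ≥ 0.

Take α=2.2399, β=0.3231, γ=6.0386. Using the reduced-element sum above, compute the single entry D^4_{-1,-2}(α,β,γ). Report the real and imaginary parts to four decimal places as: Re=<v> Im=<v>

Split into d^4_{-1,-2}(β=0.3231) × two z-phases.
c=cos(0.3231/2)=0.986979, s=sin(0.3231/2)=0.160848; N=√[6·120·2·720]=1018.233765
k∈{0,1,2} keeps every argument non-negative
  k=0: (−1)^1·1018.2338/(240)·0.9870^7·0.1608^1 = -0.622599
  k=1: (−1)^2·1018.2338/(48)·0.9870^5·0.1608^3 = +0.082679
  k=2: (−1)^3·1018.2338/(72)·0.9870^3·0.1608^5 = -0.001464
d^4_{-1,-2}(0.3231) = -0.622599 +0.082679 -0.001464 = -0.541384
D = (-0.620283+0.784378i)·(-0.541384)·(+0.882723-0.469894i) = +0.096888-0.532644i

Re=0.0969 Im=-0.5326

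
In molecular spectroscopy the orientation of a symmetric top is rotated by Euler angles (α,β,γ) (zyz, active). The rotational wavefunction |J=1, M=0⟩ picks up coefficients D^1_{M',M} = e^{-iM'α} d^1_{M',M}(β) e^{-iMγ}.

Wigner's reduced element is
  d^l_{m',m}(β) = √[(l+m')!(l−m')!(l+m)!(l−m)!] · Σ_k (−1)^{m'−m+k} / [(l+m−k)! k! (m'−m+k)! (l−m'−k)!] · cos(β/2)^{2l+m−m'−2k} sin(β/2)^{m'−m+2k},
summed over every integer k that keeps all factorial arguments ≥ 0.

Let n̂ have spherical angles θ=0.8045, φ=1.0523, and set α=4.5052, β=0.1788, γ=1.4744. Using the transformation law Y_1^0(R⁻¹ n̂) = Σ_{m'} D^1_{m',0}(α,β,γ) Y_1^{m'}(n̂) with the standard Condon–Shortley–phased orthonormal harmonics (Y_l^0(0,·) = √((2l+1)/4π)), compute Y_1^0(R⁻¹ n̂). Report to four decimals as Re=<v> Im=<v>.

Need the full column D^1_{m',0} for m'=−1..1 at α=4.5052, β=0.1788, γ=1.4744.
cos(β/2)=0.996006, sin(β/2)=0.089281
d^1_{-1,0}: single k=1 term ⇒ +0.125758;  D = -0.025870-0.123069i
d^1_{0,0}: k∈[0..1] ⇒ +0.992029 -0.007971 = +0.984058;  D = +0.984058+0.000000i
d^1_{1,0}: single k=0 term ⇒ -0.125758;  D = +0.025870-0.123069i
Y_1^{m'}(θ=0.8045,φ=1.0523) and Σ D·Y over m':
  (-0.0259-0.1231i)·(+0.1234-0.2162i)  (+0.9841+0.0000i)·(+0.3388+0.0000i)  (+0.0259-0.1231i)·(-0.1234-0.2162i)
Y_1^0(R⁻¹ n̂) = +0.273831+0.000000i

Re=0.2738 Im=0.0000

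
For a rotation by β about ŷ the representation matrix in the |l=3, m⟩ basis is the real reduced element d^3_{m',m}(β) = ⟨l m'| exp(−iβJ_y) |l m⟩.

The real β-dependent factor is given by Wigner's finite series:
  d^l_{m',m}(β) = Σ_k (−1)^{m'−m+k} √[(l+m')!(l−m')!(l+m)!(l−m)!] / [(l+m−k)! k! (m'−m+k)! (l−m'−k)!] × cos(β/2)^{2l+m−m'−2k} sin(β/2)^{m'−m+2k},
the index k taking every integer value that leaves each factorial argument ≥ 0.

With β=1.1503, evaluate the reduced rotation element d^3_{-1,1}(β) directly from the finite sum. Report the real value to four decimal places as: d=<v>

d=0.4129

d^3_{-1,1}(β=1.1503) via Wigner's sum:
With c≡cos(β/2)=0.839111 and s≡sin(β/2)=0.543961, N=[2·24·24·2]^{1/2}=48.000000
k∈{2,3,4} keeps every argument non-negative
  k=2: (−1)^0·48.0000/(8)·0.8391^4·0.5440^2 = +0.880163
  k=3: (−1)^1·48.0000/(6)·0.8391^2·0.5440^4 = -0.493172
  k=4: (−1)^2·48.0000/(48)·0.8391^0·0.5440^6 = +0.025906
d^3_{-1,1}(1.1503) = +0.880163 -0.493172 +0.025906 = +0.412898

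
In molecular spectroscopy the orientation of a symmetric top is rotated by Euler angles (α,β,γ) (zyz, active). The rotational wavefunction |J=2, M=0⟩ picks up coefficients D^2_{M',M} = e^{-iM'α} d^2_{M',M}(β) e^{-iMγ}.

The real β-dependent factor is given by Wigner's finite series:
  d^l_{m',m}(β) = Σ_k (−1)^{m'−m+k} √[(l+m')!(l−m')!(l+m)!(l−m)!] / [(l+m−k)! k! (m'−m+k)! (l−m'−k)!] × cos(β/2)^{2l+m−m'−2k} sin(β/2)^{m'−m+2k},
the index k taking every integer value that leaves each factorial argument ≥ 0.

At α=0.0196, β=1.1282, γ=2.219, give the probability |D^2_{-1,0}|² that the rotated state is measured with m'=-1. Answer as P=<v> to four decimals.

P=0.2247

First d^2_{-1,0}(β=1.1282), then the phase factors e^{-i(-1)α} and e^{-i(0)γ}:
With c≡cos(β/2)=0.845070 and s≡sin(β/2)=0.534655, N=[1·6·2·2]^{1/2}=4.898979
k∈{1,2} keeps every argument non-negative
  k=1: (−1)^0·4.8990/(2)·0.8451^3·0.5347^1 = +0.790365
  k=2: (−1)^1·4.8990/(2)·0.8451^1·0.5347^3 = -0.316366
d^2_{-1,0}(1.1282) = +0.790365 -0.316366 = +0.473999
|D^2_{-1,0}|² = |d^2_{-1,0}(β)|² = (+0.473999)² = 0.224675 (the z-rotation phases have unit modulus)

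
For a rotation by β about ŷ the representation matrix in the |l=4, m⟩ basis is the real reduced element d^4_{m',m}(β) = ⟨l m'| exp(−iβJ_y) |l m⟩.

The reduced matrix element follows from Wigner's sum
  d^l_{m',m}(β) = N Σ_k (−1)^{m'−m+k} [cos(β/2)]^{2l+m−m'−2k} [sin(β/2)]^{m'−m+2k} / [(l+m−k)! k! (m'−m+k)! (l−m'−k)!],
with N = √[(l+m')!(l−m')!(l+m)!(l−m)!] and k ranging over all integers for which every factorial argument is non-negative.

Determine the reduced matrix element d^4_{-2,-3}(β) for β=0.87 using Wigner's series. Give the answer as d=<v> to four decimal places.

d^4_{-2,-3}(β=0.87) via Wigner's sum:
c=cos(0.87/2)=0.906870, s=sin(0.87/2)=0.421410; N=√[2·720·1·5040]=2693.993318
k: max(0,(-3)−(-2))=0 … min(4+(-3),4−(-2))=1
  k=0: (−1)^1·2693.9933/(720)·0.9069^7·0.4214^1 = -0.795398
  k=1: (−1)^2·2693.9933/(240)·0.9069^5·0.4214^3 = +0.515260
d^4_{-2,-3}(0.87) = -0.795398 +0.515260 = -0.280138

d=-0.2801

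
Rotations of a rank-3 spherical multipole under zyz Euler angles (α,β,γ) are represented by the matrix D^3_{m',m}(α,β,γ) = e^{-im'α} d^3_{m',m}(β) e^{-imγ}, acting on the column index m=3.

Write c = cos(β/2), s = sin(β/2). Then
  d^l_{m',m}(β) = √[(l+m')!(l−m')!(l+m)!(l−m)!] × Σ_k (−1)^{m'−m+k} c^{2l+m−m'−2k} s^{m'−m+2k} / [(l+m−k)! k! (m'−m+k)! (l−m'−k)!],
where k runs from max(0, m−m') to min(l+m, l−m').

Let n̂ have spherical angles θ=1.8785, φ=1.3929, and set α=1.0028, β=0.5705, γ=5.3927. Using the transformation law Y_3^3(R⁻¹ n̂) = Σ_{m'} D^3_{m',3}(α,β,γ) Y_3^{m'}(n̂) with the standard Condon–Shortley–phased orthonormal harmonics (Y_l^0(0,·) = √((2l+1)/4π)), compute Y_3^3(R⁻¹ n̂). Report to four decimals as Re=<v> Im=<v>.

Need the full column D^3_{m',3} for m'=−3..3 at α=1.0028, β=0.5705, γ=5.3927.
cos(β/2)=0.959591, sin(β/2)=0.281397
d^3_{-3,3}: single k=6 term ⇒ +0.000497;  D = +0.000409-0.000282i
d^3_{-2,3}: single k=5 term ⇒ +0.004147;  D = -0.000147-0.004145i
d^3_{-1,3}: single k=4 term ⇒ +0.022361;  D = -0.019263-0.011356i
d^3_{0,3}: single k=3 term ⇒ +0.088051;  D = -0.078498+0.039888i
d^3_{1,3}: single k=2 term ⇒ +0.260034;  D = -0.025406+0.258790i
d^3_{2,3}: single k=1 term ⇒ +0.560825;  D = +0.441026+0.346440i
d^3_{3,3}: single k=0 term ⇒ +0.780761;  D = +0.736858-0.258123i
Y_3^{m'}(θ=1.8785,φ=1.3929) and Σ D·Y over m':
  (+0.0004-0.0003i)·(-0.1837+0.3109i)  (-0.0001-0.0041i)·(+0.2635+0.0979i)  (-0.0193-0.0114i)·(-0.0295+0.1641i)  (-0.0785+0.0399i)·(+0.2872+0.0000i)  (-0.0254+0.2588i)·(+0.0295+0.1641i)  (+0.4410+0.3464i)·(+0.2635-0.0979i)  (+0.7369-0.2581i)·(+0.1837+0.3109i)
Y_3^3(R⁻¹ n̂) = +0.302832+0.240965i

Re=0.3028 Im=0.2410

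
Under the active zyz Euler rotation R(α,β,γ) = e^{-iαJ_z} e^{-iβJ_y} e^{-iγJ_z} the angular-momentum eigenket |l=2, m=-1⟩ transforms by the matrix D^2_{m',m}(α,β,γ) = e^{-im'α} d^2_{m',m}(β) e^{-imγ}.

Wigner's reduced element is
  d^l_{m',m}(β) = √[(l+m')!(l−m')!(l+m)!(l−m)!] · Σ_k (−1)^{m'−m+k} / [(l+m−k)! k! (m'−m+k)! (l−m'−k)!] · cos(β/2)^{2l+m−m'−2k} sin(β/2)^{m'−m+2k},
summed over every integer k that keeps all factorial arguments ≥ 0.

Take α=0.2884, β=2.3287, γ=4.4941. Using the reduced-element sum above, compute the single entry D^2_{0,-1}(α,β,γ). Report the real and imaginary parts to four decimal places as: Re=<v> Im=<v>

Re=-0.1324 Im=-0.5969

First d^2_{0,-1}(β=2.3287), then the phase factors e^{-i(0)α} and e^{-i(-1)γ}:
Half-angle: c=0.395348, s=0.918532. N=√(2·2·1·6)=4.898979
Admissible k: 0..1 (factorial args all ≥0)
  k=0: (−1)^1·4.8990/(2)·0.3953^3·0.9185^1 = -0.139030
  k=1: (−1)^2·4.8990/(2)·0.3953^1·0.9185^3 = +0.750476
d^2_{0,-1}(2.3287) = -0.139030 +0.750476 = +0.611447
Phases: e^{-i·(0)·0.2884}=+1.000000+0.000000i, e^{-i·(-1)·4.4941}=-0.216560-0.976269i ⇒ D=-0.132415-0.596937i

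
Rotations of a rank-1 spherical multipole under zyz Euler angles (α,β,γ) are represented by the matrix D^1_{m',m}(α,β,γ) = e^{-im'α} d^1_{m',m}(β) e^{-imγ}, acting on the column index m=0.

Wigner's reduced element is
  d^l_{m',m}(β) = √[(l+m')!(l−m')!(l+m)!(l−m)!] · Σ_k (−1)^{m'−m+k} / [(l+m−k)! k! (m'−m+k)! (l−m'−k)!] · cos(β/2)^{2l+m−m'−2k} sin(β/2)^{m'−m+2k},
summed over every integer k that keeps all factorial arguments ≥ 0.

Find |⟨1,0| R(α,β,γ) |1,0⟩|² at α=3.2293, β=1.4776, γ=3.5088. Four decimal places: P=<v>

First d^1_{0,0}(β=1.4776), then the phase factors e^{-i(0)α} and e^{-i(0)γ}:
Half-angle: c=0.739277, s=0.673401. N=√(1·1·1·1)=1.000000
k∈{0,1} keeps every argument non-negative
  k=0: (−1)^0·1.0000/(1)·0.7393^2·0.6734^0 = +0.546531
  k=1: (−1)^1·1.0000/(1)·0.7393^0·0.6734^2 = -0.453469
d^1_{0,0}(1.4776) = +0.546531 -0.453469 = +0.093061
|D^1_{0,0}|² = |d^1_{0,0}(β)|² = (+0.093061)² = 0.008660 (the z-rotation phases have unit modulus)

P=0.0087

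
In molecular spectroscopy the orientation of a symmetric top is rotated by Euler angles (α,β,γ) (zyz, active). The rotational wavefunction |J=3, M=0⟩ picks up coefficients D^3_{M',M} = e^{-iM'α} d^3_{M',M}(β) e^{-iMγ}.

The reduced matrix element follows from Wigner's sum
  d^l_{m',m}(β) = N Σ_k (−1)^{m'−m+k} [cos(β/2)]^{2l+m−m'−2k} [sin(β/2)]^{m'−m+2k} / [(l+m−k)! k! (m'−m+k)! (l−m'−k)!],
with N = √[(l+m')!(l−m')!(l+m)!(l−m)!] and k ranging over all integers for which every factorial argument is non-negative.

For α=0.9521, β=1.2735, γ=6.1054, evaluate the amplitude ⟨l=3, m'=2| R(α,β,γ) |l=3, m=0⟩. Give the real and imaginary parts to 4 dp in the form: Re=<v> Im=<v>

D^3_{2,0}(0.9521,1.2735,6.1054) = e^{-i·2·0.9521}·d^3_{2,0}(1.2735)·e^{-i·0·6.1054}. Compute d first:
With c≡cos(β/2)=0.804032 and s≡sin(β/2)=0.594585, N=[120·1·6·6]^{1/2}=65.726707
Admissible k: 0..1 (factorial args all ≥0)
  k=0: (−1)^2·65.7267/(12)·0.8040^4·0.5946^2 = +0.809251
  k=1: (−1)^3·65.7267/(12)·0.8040^2·0.5946^4 = -0.442553
d^3_{2,0}(1.2735) = +0.809251 -0.442553 = +0.366699
Phases: e^{-i·(2)·0.9521}=-0.327261-0.944934i, e^{-i·(0)·6.1054}=+1.000000+0.000000i ⇒ D=-0.120006-0.346506i

Re=-0.1200 Im=-0.3465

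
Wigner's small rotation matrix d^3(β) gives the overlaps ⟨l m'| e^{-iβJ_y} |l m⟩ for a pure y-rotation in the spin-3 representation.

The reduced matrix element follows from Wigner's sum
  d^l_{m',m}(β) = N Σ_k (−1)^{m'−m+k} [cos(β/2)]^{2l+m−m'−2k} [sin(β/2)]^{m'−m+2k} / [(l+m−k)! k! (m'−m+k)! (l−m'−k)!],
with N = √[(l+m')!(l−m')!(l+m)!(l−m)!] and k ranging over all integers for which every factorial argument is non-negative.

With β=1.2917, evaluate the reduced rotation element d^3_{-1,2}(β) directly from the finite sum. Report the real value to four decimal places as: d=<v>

d^3_{-1,2}(β=1.2917) via Wigner's sum:
With c≡cos(β/2)=0.798588 and s≡sin(β/2)=0.601877, N=[2·24·120·1]^{1/2}=75.894664
k∈{3,4} keeps every argument non-negative
  k=3: (−1)^0·75.8947/(12)·0.7986^3·0.6019^3 = +0.702301
  k=4: (−1)^1·75.8947/(24)·0.7986^1·0.6019^5 = -0.199463
d^3_{-1,2}(1.2917) = +0.702301 -0.199463 = +0.502838

d=0.5028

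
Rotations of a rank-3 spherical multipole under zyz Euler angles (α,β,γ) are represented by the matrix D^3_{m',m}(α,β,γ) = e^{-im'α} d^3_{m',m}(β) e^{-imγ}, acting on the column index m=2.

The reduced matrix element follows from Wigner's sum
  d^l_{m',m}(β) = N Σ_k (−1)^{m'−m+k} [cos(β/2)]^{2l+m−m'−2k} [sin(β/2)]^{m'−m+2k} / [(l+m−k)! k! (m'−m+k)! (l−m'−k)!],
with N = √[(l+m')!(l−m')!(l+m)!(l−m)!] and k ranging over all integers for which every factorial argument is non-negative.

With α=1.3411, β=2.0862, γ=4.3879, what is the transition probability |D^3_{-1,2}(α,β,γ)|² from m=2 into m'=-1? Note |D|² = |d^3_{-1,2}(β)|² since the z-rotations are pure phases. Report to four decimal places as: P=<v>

P=0.0604

D^3_{-1,2}(1.3411,2.0862,4.3879) = e^{-i·-1·1.3411}·d^3_{-1,2}(2.0862)·e^{-i·2·4.3879}. Compute d first:
With c≡cos(β/2)=0.503544 and s≡sin(β/2)=0.863969, N=[2·24·120·1]^{1/2}=75.894664
The bounds max(0,m−m')=3 and min(l+m,l−m')=4 give 2 terms
  k=3: (−1)^0·75.8947/(12)·0.5035^3·0.8640^3 = +0.520761
  k=4: (−1)^1·75.8947/(24)·0.5035^1·0.8640^5 = -0.766531
d^3_{-1,2}(2.0862) = +0.520761 -0.766531 = -0.245770
|D^3_{-1,2}|² = |d^3_{-1,2}(β)|² = (-0.245770)² = 0.060403 (the z-rotation phases have unit modulus)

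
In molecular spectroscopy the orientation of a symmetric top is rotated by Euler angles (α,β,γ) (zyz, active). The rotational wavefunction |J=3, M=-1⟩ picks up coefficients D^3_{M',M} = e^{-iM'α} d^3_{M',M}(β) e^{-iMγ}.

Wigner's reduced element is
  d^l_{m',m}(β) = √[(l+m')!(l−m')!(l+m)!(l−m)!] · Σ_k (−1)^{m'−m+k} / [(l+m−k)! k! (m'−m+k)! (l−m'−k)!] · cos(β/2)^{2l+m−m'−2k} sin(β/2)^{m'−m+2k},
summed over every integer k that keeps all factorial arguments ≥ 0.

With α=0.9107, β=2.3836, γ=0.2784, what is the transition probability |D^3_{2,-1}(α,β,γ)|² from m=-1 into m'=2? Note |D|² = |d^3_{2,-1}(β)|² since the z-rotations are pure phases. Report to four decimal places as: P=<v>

P=0.3057

Split into d^3_{2,-1}(β=2.3836) × two z-phases.
Half-angle: c=0.369988, s=0.929036. N=√(120·1·2·24)=75.894664
k∈{0,1} keeps every argument non-negative
  k=0: (−1)^3·75.8947/(12)·0.3700^3·0.9290^3 = -0.256857
  k=1: (−1)^4·75.8947/(24)·0.3700^1·0.9290^5 = +0.809751
d^3_{2,-1}(2.3836) = -0.256857 +0.809751 = +0.552894
|D^3_{2,-1}|² = |d^3_{2,-1}(β)|² = (+0.552894)² = 0.305692 (the z-rotation phases have unit modulus)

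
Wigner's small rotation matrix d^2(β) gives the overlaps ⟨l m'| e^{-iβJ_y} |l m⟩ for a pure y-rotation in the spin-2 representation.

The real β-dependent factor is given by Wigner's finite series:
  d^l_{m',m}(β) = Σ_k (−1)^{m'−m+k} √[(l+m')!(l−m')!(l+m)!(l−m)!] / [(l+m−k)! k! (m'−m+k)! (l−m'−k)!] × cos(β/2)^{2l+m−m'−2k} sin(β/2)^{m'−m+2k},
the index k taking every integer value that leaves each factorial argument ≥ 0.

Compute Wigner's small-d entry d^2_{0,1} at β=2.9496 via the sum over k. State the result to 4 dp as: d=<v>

d=-0.2294

d^2_{0,1}(β=2.9496) via Wigner's sum:
Half-angle: c=0.095849, s=0.995396. N=√(2·2·6·1)=4.898979
k∈{1,2} keeps every argument non-negative
  k=1: (−1)^0·4.8990/(2)·0.0958^3·0.9954^1 = +0.002147
  k=2: (−1)^1·4.8990/(2)·0.0958^1·0.9954^3 = -0.231553
d^2_{0,1}(2.9496) = +0.002147 -0.231553 = -0.229406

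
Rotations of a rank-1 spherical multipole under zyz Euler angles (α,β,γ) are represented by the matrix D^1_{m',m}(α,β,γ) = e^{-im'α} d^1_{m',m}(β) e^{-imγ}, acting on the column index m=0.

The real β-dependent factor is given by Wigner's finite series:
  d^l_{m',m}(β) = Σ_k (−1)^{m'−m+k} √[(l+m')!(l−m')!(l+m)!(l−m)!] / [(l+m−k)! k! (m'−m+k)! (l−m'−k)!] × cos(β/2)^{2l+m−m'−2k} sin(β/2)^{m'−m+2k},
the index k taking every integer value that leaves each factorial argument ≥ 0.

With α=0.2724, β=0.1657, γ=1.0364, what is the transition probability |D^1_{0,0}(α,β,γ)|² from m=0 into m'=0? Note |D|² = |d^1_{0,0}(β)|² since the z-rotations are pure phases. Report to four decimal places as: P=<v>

P=0.9728

Split into d^1_{0,0}(β=0.1657) × two z-phases.
c=cos(0.1657/2)=0.996570, s=sin(0.1657/2)=0.082755; N=√[1·1·1·1]=1.000000
Admissible k: 0..1 (factorial args all ≥0)
  k=0: (−1)^0·1.0000/(1)·0.9966^2·0.0828^0 = +0.993152
  k=1: (−1)^1·1.0000/(1)·0.9966^0·0.0828^2 = -0.006848
d^1_{0,0}(0.1657) = +0.993152 -0.006848 = +0.986303
|D^1_{0,0}|² = |d^1_{0,0}(β)|² = (+0.986303)² = 0.972794 (the z-rotation phases have unit modulus)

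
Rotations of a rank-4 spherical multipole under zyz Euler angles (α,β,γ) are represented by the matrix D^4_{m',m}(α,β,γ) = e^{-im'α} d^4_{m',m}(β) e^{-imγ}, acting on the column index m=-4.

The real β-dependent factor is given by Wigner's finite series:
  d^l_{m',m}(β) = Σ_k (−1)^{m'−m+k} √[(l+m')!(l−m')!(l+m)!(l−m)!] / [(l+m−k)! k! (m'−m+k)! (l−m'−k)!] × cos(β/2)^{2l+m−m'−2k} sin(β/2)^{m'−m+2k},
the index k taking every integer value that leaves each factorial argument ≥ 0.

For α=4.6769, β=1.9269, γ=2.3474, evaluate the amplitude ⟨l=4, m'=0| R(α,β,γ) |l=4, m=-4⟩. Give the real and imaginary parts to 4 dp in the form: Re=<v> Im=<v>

Re=-0.4033 Im=0.0142

Split into d^4_{0,-4}(β=1.9269) × two z-phases.
Half-angle: c=0.570690, s=0.821165. N=√(24·24·1·40320)=4819.161753
k∈{0} keeps every argument non-negative
  k=0: (−1)^4·4819.1618/(576)·0.5707^4·0.8212^4 = +0.403528
d^4_{0,-4}(1.9269) = +0.403528
D = (+1.000000+0.000000i)·(+0.403528)·(-0.999381+0.035171i) = -0.403278+0.014192i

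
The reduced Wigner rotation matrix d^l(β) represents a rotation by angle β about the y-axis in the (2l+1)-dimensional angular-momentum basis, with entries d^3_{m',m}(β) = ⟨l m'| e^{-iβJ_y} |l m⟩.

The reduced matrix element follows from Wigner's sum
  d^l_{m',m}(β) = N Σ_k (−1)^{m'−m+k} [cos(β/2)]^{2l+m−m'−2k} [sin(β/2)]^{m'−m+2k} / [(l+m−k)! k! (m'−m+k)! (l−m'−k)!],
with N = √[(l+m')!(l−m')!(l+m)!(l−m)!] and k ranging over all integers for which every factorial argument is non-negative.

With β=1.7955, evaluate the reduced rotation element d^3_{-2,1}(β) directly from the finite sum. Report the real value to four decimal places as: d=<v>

d=0.1562

d^3_{-2,1}(β=1.7955) via Wigner's sum:
With c≡cos(β/2)=0.623371 and s≡sin(β/2)=0.781926, N=[1·120·24·2]^{1/2}=75.894664
Admissible k: 3..4 (factorial args all ≥0)
  k=3: (−1)^0·75.8947/(12)·0.6234^3·0.7819^3 = +0.732431
  k=4: (−1)^1·75.8947/(24)·0.6234^1·0.7819^5 = -0.576203
d^3_{-2,1}(1.7955) = +0.732431 -0.576203 = +0.156228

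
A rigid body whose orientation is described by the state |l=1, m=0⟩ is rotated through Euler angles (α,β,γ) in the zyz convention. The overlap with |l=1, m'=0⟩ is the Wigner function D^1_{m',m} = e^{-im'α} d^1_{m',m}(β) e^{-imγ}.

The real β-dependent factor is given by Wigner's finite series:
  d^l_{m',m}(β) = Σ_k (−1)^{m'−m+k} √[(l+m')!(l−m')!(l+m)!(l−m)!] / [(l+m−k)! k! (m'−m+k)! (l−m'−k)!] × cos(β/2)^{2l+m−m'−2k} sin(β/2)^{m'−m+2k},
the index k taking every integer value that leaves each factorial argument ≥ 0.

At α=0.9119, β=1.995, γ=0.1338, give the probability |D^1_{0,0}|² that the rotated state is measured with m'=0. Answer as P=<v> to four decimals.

First d^1_{0,0}(β=1.995), then the phase factors e^{-i(0)α} and e^{-i(0)γ}:
c=cos(1.995/2)=0.542404, s=sin(1.995/2)=0.840118; N=√[1·1·1·1]=1.000000
The bounds max(0,m−m')=0 and min(l+m,l−m')=1 give 2 terms
  k=0: (−1)^0·1.0000/(1)·0.5424^2·0.8401^0 = +0.294202
  k=1: (−1)^1·1.0000/(1)·0.5424^0·0.8401^2 = -0.705798
d^1_{0,0}(1.995) = +0.294202 -0.705798 = -0.411595
|D^1_{0,0}|² = |d^1_{0,0}(β)|² = (-0.411595)² = 0.169411 (the z-rotation phases have unit modulus)

P=0.1694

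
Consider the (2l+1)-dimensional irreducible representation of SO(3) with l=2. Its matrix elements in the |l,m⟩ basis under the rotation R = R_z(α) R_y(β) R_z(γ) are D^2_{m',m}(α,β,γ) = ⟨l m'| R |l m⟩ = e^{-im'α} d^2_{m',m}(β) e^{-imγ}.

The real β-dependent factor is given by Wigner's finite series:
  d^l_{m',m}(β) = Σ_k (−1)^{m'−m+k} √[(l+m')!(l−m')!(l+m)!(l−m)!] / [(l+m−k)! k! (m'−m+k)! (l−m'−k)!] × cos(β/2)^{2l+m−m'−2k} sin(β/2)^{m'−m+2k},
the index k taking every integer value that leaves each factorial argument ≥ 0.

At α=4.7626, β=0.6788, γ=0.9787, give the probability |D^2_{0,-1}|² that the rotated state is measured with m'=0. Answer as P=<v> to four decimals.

P=0.3582

D^2_{0,-1}(4.7626,0.6788,0.9787) = e^{-i·0·4.7626}·d^2_{0,-1}(0.6788)·e^{-i·-1·0.9787}. Compute d first:
Half-angle: c=0.942955, s=0.332921. N=√(2·2·1·6)=4.898979
Admissible k: 0..1 (factorial args all ≥0)
  k=0: (−1)^1·4.8990/(2)·0.9430^3·0.3329^1 = -0.683738
  k=1: (−1)^2·4.8990/(2)·0.9430^1·0.3329^3 = +0.085230
d^2_{0,-1}(0.6788) = -0.683738 +0.085230 = -0.598508
|D^2_{0,-1}|² = |d^2_{0,-1}(β)|² = (-0.598508)² = 0.358212 (the z-rotation phases have unit modulus)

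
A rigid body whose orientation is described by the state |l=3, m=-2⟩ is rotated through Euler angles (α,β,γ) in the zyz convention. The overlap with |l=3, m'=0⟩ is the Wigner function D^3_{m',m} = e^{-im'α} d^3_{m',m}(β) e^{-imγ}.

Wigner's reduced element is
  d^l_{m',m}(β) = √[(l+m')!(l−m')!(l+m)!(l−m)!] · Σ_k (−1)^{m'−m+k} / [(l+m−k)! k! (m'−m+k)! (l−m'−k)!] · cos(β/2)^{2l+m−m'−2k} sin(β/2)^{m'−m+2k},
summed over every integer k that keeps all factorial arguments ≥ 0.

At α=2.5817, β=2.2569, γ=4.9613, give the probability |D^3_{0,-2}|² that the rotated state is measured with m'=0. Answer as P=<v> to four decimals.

D^3_{0,-2}(2.5817,2.2569,4.9613) = e^{-i·0·2.5817}·d^3_{0,-2}(2.2569)·e^{-i·-2·4.9613}. Compute d first:
Half-angle: c=0.428061, s=0.903750. N=√(6·6·1·120)=65.726707
Admissible k: 0..1 (factorial args all ≥0)
  k=0: (−1)^2·65.7267/(12)·0.4281^4·0.9037^2 = +0.150204
  k=1: (−1)^3·65.7267/(12)·0.4281^2·0.9037^4 = -0.669522
d^3_{0,-2}(2.2569) = +0.150204 -0.669522 = -0.519319
|D^3_{0,-2}|² = |d^3_{0,-2}(β)|² = (-0.519319)² = 0.269692 (the z-rotation phases have unit modulus)

P=0.2697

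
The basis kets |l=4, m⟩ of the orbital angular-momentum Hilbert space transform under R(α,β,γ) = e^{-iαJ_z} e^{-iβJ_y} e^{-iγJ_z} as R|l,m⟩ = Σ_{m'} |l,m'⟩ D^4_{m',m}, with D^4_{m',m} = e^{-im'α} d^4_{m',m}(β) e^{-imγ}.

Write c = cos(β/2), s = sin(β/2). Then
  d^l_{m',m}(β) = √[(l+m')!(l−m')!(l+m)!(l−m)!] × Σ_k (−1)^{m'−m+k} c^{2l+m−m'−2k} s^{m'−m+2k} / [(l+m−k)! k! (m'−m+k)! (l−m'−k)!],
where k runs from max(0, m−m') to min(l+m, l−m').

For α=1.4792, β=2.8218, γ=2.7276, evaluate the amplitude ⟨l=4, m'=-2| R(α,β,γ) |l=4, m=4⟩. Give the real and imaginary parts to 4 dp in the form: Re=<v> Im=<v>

Re=-0.0122 Im=-0.1236

First d^4_{-2,4}(β=2.8218), then the phase factors e^{-i(-2)α} and e^{-i(4)γ}:
Half-angle: c=0.159216, s=0.987244. N=√(2·720·40320·1)=7619.763776
k: max(0,(4)−(-2))=6 … min(4+(4),4−(-2))=6
  k=6: (−1)^0·7619.7638/(1440)·0.1592^2·0.9872^6 = +0.124193
d^4_{-2,4}(2.8218) = +0.124193
D = (-0.983267+0.182170i)·(+0.124193)·(-0.085071+0.996375i) = -0.012154-0.123597i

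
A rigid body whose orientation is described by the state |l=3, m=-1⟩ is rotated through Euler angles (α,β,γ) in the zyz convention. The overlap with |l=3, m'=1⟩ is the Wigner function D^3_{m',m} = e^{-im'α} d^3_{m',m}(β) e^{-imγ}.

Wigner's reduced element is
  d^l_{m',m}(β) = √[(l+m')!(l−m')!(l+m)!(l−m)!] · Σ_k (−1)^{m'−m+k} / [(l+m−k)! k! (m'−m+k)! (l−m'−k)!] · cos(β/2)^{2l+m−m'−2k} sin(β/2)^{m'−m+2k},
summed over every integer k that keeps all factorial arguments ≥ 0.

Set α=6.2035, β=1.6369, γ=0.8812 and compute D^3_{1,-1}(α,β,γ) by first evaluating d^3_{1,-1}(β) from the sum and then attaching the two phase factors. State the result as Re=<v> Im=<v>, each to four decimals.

Re=-0.1218 Im=-0.1742

Split into d^3_{1,-1}(β=1.6369) × two z-phases.
Half-angle: c=0.683354, s=0.730088. N=√(24·2·2·24)=48.000000
k∈{0,1,2} keeps every argument non-negative
  k=0: (−1)^2·48.0000/(8)·0.6834^4·0.7301^2 = +0.697402
  k=1: (−1)^3·48.0000/(6)·0.6834^2·0.7301^4 = -1.061404
  k=2: (−1)^4·48.0000/(48)·0.6834^0·0.7301^6 = +0.151443
d^3_{1,-1}(1.6369) = +0.697402 -1.061404 +0.151443 = -0.212559
Attach z-rotation phases: D = e^{-i(1)(6.2035)}·(-0.212559)·e^{-i(-1)(0.8812)} = -0.121753-0.174234i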